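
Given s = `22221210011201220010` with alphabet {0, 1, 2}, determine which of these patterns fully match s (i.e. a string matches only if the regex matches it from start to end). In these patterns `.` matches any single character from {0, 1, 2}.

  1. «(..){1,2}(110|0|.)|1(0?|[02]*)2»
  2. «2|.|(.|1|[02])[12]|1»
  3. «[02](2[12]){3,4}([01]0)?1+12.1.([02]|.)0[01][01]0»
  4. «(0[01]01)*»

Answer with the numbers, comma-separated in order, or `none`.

3

1 → no match
2 → no match
3 → match
4 → no match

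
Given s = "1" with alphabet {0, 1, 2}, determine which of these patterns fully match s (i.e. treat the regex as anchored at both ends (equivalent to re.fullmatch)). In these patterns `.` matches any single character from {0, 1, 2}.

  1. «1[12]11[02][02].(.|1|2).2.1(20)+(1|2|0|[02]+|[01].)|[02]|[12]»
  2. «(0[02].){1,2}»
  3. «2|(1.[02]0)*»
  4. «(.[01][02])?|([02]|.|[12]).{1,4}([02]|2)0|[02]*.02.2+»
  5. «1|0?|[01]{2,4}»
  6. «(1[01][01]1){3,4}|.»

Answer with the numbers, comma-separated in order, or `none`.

1 → match
2 → no match — must start with "0"
3 → no match
4 → no match
5 → match
6 → match

1, 5, 6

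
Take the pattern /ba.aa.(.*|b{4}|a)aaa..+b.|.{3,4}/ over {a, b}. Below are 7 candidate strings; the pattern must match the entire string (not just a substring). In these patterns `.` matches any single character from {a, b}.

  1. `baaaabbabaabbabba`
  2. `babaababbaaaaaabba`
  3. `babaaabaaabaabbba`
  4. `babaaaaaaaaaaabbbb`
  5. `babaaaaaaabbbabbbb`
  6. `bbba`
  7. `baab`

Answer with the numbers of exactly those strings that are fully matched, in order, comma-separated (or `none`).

1 → no match
2 → match
3 → match
4 → match
5 → match
6 → match
7 → match

2, 3, 4, 5, 6, 7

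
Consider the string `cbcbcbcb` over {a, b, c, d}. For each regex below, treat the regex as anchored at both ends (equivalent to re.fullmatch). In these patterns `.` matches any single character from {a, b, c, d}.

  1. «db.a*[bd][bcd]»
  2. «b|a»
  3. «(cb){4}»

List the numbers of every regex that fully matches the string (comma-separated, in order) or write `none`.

1 → no match — must start with `db`
2 → no match
3 → match

3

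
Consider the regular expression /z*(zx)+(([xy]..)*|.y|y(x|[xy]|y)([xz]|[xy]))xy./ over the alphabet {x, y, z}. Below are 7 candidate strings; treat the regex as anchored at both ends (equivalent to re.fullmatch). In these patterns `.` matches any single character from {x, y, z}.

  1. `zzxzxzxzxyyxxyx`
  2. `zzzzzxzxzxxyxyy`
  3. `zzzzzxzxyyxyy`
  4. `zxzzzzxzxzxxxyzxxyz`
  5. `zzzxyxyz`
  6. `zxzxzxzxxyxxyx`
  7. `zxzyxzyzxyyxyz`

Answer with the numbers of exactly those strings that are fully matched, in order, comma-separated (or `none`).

1 → match
2 → match
3 → match
4 → no match
5 → no match
6 → match
7 → no match

1, 2, 3, 6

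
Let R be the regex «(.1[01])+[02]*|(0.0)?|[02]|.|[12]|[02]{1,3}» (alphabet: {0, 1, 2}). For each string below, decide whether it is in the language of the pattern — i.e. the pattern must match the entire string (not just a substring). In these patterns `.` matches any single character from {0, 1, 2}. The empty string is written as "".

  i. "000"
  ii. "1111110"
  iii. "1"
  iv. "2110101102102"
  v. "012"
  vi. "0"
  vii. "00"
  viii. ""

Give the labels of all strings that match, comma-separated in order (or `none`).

i, ii, iii, iv, vi, vii, viii

i → match
ii → match
iii → match
iv → match
v → no match
vi → match
vii → match
viii → match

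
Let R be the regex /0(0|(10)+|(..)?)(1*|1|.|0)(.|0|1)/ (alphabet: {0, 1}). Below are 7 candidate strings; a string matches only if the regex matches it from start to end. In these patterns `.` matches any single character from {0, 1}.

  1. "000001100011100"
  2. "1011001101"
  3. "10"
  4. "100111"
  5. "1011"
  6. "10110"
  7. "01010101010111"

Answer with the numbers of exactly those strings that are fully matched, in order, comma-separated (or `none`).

1 → no match
2 → no match — must start with "0"
3 → no match — must start with "0"
4 → no match — must start with "0"
5 → no match — must start with "0"
6 → no match — must start with "0"
7 → match

7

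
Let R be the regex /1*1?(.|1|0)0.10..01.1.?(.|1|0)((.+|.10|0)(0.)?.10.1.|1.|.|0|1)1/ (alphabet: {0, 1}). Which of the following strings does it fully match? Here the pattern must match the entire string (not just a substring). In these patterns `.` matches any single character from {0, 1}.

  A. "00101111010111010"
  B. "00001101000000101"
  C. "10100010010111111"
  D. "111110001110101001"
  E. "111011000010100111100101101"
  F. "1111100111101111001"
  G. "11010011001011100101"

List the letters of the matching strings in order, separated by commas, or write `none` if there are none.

A → no match — must end with "1"
B → no match
C → no match
D → no match
E → match
F → no match
G → no match

E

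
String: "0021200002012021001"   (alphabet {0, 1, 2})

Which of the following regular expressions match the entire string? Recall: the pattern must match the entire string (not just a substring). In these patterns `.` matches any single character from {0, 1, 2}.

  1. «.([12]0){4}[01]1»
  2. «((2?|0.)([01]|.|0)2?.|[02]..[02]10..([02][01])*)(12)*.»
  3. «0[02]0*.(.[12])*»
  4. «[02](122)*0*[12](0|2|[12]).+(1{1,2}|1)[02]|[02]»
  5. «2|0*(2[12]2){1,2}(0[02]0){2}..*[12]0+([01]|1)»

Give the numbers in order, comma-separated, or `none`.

1 → no match
2 → no match
3 → no match
4 → no match
5 → match

5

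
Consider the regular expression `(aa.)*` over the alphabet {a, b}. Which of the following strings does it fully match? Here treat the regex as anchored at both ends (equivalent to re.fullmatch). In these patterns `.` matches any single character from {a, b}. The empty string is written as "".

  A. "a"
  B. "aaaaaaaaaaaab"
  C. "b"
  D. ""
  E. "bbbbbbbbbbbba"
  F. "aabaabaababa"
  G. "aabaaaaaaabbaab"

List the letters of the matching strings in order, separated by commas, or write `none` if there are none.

D

A → no match
B → no match
C → no match
D → match
E → no match
F → no match
G → no match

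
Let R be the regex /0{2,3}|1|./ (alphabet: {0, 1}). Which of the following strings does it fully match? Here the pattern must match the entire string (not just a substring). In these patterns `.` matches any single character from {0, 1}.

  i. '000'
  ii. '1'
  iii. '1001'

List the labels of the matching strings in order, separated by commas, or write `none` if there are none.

i → match
ii → match
iii → no match

i, ii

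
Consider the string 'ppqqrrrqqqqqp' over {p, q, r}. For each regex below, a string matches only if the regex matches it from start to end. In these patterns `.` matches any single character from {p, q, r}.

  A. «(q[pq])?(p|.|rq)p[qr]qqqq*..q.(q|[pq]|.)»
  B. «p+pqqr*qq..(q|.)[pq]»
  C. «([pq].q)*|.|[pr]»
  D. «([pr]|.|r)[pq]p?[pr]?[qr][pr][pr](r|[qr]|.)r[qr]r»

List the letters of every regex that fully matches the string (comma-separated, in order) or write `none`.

B

A → no match
B → match
C → no match
D → no match — must end with 'r'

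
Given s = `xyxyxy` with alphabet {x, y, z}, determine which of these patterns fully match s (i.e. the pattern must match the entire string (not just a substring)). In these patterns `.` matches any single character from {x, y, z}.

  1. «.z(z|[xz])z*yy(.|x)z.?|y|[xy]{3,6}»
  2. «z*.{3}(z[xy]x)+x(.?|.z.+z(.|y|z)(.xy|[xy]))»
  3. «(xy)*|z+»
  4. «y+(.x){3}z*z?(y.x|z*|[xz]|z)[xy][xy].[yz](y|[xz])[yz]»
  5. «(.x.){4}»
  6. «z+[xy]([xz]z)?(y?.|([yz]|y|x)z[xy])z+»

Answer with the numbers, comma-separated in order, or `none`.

1 → match
2 → no match
3 → match
4 → no match — must start with `y`
5 → no match
6 → no match — must start with `z`

1, 3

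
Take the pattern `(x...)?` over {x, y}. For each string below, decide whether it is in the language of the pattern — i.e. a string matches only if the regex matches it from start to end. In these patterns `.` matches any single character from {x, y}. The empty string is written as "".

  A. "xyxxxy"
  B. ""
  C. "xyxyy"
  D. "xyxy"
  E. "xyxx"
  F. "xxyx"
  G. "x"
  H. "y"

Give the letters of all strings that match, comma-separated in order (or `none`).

B, D, E, F

A → no match
B → match
C → no match
D → match
E → match
F → match
G → no match
H → no match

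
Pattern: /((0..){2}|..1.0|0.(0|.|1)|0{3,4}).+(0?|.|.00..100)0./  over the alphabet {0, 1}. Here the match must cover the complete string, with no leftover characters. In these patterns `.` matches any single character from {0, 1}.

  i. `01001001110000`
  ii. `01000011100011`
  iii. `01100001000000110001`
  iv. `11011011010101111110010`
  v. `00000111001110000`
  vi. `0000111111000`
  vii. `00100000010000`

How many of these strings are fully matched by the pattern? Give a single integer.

5

i → match
ii → no match
iii → match
iv → no match
v → match
vi → match
vii → match
Total matched: 5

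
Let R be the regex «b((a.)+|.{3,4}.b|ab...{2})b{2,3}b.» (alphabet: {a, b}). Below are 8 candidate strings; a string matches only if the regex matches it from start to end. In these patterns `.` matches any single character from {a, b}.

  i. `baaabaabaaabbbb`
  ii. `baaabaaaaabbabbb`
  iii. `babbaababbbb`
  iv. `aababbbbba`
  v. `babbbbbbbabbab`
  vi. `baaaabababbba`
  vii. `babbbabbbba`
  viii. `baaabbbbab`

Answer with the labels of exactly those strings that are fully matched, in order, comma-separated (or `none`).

vii

i → no match
ii → no match
iii → no match
iv → no match — must start with `b`
v → no match
vi → no match
vii → match
viii → no match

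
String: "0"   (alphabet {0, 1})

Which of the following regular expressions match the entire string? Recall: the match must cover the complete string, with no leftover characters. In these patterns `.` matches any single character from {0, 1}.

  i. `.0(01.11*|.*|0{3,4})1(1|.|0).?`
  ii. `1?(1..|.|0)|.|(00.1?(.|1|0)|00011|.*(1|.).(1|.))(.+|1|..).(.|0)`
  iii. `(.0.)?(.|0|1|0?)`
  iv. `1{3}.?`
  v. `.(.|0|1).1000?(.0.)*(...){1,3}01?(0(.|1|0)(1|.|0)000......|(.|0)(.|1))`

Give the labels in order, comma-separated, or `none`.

i → no match
ii → match
iii → match
iv → no match — must start with "1"
v → no match

ii, iii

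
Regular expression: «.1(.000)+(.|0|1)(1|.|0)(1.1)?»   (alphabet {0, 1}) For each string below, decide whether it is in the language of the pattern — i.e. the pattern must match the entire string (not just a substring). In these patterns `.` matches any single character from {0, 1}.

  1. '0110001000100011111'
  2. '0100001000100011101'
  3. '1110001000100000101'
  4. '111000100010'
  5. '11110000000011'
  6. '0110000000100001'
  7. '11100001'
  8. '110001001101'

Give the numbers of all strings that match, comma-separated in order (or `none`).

1 → match
2 → match
3 → match
4. '111000100010' → match
5 → no match
6 → match
7. '11100001' → match
8. '110001001101' → no match

1, 2, 3, 4, 6, 7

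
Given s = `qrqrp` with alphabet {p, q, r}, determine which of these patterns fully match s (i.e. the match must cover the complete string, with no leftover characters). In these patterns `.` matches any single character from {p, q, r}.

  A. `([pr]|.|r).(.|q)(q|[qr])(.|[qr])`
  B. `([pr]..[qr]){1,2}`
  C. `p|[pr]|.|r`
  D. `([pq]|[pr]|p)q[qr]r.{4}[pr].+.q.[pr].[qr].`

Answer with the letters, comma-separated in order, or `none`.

A

A → match
B → no match
C → no match
D → no match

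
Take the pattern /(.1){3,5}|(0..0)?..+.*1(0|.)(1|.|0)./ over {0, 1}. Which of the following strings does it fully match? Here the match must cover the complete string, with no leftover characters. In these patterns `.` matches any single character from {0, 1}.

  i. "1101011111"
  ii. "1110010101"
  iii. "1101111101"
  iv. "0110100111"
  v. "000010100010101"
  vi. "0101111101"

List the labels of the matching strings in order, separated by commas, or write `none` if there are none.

i, iii, vi

i. "1101011111" → match
ii. "1110010101" → no match
iii. "1101111101" → match
iv. "0110100111" → no match
v → no match
vi. "0101111101" → match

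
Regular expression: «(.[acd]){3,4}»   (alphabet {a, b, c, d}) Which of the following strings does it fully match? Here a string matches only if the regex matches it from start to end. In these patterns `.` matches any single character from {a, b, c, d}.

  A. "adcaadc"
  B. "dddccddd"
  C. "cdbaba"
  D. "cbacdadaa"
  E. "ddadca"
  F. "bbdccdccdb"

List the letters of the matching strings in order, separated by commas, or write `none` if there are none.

B, C, E

A → no match
B → match
C → match
D → no match
E → match
F → no match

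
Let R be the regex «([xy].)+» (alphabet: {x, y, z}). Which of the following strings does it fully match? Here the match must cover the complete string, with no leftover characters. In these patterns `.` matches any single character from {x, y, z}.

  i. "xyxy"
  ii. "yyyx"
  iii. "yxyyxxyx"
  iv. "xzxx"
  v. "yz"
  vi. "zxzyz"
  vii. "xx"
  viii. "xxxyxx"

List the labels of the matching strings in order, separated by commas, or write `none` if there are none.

i. "xyxy" → match
ii. "yyyx" → match
iii. "yxyyxxyx" → match
iv. "xzxx" → match
v. "yz" → match
vi. "zxzyz" → no match
vii. "xx" → match
viii. "xxxyxx" → match

i, ii, iii, iv, v, vii, viii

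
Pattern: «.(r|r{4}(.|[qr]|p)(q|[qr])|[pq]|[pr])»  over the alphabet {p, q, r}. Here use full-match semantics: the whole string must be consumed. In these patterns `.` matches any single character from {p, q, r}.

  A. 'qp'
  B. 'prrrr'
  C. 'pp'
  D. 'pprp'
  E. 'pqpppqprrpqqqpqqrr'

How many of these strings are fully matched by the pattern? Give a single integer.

A → match
B → no match
C → match
D → no match
E → no match
Total matched: 2

2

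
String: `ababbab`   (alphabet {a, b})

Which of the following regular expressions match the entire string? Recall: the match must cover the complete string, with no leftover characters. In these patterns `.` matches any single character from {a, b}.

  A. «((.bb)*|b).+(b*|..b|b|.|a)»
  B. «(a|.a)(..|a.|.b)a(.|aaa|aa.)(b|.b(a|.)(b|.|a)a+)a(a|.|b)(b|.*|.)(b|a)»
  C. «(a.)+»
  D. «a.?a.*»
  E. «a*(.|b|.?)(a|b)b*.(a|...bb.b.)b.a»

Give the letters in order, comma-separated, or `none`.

A, D

A → match
B → no match
C → no match
D → match
E → no match — must end with `a`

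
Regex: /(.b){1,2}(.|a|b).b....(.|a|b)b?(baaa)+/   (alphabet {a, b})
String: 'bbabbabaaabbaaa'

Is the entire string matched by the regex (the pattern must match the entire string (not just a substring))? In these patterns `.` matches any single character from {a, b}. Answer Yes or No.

Yes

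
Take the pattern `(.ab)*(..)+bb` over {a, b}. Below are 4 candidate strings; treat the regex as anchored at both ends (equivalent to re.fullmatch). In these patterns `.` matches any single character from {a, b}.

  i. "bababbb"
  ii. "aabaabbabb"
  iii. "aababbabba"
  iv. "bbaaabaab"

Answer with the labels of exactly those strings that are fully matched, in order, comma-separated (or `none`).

i, ii

i → match
ii → match
iii → no match — must end with "bb"
iv → no match — must end with "bb"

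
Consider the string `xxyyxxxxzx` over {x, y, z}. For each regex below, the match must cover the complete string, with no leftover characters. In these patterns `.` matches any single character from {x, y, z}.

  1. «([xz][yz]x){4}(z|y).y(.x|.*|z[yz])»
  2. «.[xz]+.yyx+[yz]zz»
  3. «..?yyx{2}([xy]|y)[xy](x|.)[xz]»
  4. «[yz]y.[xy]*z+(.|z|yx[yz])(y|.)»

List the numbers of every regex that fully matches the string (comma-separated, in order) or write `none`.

1 → no match
2 → no match — must end with `zz`
3 → match
4 → no match

3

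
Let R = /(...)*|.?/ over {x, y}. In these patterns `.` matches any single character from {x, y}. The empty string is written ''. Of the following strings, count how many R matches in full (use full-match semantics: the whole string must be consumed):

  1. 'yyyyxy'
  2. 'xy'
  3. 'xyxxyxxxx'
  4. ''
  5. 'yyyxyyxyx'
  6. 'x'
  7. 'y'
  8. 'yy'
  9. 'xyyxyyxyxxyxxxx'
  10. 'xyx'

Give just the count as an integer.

8

1 → match
2 → no match
3 → match
4 → match
5 → match
6 → match
7 → match
8 → no match
9 → match
10 → match
Total matched: 8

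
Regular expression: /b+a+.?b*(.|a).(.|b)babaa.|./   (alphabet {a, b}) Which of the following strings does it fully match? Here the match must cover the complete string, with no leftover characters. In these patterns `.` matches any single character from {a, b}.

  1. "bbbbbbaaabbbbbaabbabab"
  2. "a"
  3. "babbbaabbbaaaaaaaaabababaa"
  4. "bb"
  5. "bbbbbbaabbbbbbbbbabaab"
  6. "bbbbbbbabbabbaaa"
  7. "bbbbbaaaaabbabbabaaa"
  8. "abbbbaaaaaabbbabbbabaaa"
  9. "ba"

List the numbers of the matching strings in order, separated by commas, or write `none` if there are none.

1 → no match
2 → match
3 → no match
4 → no match
5 → match
6 → no match
7 → match
8 → no match
9 → no match

2, 5, 7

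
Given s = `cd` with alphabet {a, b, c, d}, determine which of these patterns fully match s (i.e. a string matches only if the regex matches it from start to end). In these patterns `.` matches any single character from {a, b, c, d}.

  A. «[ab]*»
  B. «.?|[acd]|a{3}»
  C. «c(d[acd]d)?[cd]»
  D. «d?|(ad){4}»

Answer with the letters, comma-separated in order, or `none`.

C

A → no match
B → no match
C → match
D → no match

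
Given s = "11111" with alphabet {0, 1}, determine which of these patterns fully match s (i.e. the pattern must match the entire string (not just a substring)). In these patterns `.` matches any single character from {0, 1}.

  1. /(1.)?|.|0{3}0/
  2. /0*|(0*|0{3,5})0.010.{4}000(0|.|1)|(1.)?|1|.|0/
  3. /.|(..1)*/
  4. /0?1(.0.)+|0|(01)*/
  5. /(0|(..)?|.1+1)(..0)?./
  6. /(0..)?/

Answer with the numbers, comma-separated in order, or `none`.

1 → no match
2 → no match
3 → no match
4 → no match
5 → match
6 → no match

5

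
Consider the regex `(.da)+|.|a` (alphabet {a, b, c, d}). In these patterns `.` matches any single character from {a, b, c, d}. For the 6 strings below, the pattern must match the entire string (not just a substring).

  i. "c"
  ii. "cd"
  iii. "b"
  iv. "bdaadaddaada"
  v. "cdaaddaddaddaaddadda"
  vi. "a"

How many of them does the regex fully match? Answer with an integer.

4

i → match
ii → no match
iii → match
iv → match
v → no match
vi → match
Total matched: 4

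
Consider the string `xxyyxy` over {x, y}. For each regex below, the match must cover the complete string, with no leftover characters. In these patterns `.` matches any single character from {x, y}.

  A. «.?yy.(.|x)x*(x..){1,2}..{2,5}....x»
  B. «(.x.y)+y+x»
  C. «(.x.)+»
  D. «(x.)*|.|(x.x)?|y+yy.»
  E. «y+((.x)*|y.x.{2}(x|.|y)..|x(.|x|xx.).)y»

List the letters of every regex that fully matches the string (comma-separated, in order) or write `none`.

A → no match — must end with `x`
B → no match — must end with `yx`
C → match
D → no match
E → no match — must start with `y`

C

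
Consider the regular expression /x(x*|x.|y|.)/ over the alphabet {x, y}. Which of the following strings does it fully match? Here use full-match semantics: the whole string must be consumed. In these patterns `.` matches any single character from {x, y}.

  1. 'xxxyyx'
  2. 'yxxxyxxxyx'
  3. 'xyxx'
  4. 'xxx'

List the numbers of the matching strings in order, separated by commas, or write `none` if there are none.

1 → no match
2 → no match — must start with 'x'
3 → no match
4 → match

4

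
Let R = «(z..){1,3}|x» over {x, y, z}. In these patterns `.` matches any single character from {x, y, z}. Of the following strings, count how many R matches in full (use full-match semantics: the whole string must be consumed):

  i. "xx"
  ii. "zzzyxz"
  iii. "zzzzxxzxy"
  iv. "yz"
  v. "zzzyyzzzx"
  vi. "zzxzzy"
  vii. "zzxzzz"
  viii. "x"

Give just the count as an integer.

i → no match
ii → no match
iii → match
iv → no match
v → no match
vi → match
vii → match
viii → match
Total matched: 4

4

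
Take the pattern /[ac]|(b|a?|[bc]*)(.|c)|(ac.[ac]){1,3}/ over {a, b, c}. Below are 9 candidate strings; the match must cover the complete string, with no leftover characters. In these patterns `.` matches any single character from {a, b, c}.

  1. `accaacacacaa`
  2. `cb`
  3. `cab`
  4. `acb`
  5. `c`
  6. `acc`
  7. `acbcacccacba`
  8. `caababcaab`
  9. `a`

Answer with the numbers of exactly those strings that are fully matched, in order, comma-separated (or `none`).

1, 2, 5, 7, 9

1 → match
2 → match
3 → no match
4 → no match
5 → match
6 → no match
7 → match
8 → no match
9 → match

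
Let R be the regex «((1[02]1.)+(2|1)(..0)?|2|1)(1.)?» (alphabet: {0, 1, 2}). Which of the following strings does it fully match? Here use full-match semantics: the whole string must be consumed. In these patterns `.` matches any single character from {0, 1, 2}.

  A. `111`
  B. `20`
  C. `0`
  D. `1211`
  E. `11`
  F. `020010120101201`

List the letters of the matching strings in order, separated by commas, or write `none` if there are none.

A → match
B → no match
C → no match
D → no match
E → no match
F → no match

A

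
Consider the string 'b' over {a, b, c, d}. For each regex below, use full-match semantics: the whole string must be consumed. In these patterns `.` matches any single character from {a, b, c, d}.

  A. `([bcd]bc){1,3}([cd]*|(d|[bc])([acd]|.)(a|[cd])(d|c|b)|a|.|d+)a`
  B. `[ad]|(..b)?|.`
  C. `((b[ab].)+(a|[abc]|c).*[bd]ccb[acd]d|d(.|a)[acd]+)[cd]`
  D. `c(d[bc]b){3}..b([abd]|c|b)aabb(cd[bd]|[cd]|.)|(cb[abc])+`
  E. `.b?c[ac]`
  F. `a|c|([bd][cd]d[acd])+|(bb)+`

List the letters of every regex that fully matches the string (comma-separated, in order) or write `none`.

A → no match — must end with 'a'
B → match
C → no match
D → no match
E → no match
F → no match

B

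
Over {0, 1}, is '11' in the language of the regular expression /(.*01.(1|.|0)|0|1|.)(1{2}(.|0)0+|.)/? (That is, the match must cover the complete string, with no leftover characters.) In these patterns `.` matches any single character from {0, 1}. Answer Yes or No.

Yes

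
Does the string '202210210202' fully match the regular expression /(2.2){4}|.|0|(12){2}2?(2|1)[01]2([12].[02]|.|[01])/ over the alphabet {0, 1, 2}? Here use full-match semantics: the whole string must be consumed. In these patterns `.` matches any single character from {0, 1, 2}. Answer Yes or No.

No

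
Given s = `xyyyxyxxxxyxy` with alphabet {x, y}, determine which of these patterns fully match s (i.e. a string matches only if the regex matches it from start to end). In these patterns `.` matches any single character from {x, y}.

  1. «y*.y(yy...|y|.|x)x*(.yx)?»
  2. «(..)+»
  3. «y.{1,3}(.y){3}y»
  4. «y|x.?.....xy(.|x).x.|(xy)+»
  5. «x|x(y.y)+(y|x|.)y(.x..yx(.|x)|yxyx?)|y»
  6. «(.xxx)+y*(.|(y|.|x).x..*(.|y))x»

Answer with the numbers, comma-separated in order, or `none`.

1 → no match
2 → no match
3 → no match — must start with `y`
4 → no match
5 → match
6 → no match — must end with `x`

5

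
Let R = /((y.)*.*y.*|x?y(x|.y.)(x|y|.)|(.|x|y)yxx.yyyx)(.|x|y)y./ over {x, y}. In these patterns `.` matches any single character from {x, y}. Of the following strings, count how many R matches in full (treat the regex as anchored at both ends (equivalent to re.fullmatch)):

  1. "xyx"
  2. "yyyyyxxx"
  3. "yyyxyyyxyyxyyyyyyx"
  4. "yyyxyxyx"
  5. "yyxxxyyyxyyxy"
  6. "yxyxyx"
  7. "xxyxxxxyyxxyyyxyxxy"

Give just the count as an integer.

1 → no match
2 → no match
3 → match
4 → match
5 → no match
6 → match
7 → no match
Total matched: 3

3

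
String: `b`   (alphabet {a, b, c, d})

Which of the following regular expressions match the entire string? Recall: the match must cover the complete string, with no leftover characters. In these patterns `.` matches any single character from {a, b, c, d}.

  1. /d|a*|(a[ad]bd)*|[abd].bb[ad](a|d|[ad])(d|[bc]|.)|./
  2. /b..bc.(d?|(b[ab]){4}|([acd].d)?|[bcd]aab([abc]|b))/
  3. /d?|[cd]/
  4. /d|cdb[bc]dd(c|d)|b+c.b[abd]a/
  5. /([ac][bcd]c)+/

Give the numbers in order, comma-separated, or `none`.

1 → match
2 → no match
3 → no match
4 → no match
5 → no match — must end with `c`

1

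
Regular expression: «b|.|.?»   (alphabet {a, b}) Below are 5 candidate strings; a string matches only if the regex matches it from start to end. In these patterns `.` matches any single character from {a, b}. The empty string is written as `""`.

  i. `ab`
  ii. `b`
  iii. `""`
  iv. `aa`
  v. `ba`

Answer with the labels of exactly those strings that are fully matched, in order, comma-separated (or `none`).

ii, iii

i → no match
ii → match
iii → match
iv → no match
v → no match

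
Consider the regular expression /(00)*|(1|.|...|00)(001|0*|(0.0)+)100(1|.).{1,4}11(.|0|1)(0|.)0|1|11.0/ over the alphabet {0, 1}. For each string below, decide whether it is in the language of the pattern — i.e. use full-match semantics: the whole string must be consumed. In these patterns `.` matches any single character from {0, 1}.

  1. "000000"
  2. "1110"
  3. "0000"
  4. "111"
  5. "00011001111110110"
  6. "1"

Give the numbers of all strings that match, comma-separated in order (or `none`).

1 → match
2 → match
3 → match
4 → no match
5 → no match
6 → match

1, 2, 3, 6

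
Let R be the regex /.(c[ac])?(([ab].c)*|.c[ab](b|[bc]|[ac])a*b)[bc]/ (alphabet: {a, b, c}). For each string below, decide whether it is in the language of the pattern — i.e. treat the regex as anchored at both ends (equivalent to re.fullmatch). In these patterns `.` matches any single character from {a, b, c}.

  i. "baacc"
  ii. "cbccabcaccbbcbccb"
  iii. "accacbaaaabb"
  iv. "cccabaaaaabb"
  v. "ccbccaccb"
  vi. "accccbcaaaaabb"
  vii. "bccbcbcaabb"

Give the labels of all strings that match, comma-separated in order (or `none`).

i → match
ii → match
iii → match
iv → match
v → no match
vi → match
vii → match

i, ii, iii, iv, vi, vii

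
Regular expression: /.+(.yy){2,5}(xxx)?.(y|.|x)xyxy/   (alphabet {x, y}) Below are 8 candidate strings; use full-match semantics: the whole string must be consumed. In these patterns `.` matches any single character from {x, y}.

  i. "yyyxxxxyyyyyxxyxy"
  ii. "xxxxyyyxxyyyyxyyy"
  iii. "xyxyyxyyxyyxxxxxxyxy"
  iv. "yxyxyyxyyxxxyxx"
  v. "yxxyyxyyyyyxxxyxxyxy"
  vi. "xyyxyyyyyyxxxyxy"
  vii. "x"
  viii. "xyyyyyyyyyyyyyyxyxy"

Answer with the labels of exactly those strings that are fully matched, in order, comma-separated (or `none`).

iii, v, vi, viii

i → no match
ii → no match — must end with "xyxy"
iii → match
iv → no match — must end with "xyxy"
v → match
vi → match
vii. "x" → no match — must end with "xyxy"
viii → match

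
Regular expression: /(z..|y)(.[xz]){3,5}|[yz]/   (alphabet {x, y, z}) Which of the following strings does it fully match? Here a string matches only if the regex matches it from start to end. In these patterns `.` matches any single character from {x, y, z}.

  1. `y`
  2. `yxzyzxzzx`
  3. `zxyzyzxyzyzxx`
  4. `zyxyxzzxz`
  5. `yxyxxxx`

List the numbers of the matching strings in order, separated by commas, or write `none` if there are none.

1 → match
2 → match
3 → no match
4 → match
5 → no match

1, 2, 4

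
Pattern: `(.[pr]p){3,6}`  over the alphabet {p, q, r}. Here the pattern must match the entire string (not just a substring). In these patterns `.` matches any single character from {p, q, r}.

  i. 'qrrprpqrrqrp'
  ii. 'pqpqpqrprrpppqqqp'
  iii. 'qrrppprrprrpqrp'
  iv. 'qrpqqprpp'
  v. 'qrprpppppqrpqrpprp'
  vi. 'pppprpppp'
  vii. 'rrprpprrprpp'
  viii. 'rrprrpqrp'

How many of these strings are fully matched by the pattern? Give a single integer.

4

i. 'qrrprpqrrqrp' → no match
ii → no match
iii → no match
iv. 'qrpqqprpp' → no match
v → match
vi. 'pppprpppp' → match
vii. 'rrprpprrprpp' → match
viii. 'rrprrpqrp' → match
Total matched: 4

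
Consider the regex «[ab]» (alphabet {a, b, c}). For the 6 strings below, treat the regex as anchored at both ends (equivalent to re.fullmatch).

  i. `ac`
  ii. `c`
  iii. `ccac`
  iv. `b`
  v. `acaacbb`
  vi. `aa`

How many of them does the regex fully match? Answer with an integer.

1

i. `ac` → no match
ii. `c` → no match
iii. `ccac` → no match
iv. `b` → match
v. `acaacbb` → no match
vi. `aa` → no match
Total matched: 1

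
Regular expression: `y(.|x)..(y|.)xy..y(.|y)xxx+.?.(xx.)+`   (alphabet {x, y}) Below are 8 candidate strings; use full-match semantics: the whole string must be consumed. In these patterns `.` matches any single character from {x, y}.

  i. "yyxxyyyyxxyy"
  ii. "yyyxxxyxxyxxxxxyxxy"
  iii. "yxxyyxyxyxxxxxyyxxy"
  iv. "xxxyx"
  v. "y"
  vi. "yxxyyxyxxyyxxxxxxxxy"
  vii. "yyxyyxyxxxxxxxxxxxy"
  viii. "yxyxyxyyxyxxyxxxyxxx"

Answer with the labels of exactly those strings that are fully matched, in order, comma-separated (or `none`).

ii, vi

i → no match
ii → match
iii → no match
iv → no match — must start with "y"
v → no match
vi → match
vii → no match
viii → no match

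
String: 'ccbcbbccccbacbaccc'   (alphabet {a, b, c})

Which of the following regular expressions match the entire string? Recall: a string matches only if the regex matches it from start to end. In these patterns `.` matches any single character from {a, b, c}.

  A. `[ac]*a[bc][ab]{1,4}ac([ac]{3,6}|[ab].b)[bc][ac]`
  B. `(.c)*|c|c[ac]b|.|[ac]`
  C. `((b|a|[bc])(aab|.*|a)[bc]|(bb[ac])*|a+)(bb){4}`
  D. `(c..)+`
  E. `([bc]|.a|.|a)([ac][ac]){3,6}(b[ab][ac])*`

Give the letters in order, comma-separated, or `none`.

D

A → no match
B → no match
C → no match — must end with 'bb'
D → match
E → no match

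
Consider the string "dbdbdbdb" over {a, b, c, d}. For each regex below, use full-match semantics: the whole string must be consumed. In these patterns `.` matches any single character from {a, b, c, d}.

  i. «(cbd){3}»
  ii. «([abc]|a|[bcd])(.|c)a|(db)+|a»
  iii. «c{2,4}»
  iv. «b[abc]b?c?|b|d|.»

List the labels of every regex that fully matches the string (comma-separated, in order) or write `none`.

i → no match — must start with "cbd"
ii → match
iii → no match — must start with "c"
iv → no match

ii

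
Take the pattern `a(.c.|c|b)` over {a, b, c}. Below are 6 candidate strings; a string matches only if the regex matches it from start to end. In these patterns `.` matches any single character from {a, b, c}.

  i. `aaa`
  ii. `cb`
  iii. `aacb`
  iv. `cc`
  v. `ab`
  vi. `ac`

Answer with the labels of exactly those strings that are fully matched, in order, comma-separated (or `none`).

i → no match
ii → no match — must start with `a`
iii → match
iv → no match — must start with `a`
v → match
vi → match

iii, v, vi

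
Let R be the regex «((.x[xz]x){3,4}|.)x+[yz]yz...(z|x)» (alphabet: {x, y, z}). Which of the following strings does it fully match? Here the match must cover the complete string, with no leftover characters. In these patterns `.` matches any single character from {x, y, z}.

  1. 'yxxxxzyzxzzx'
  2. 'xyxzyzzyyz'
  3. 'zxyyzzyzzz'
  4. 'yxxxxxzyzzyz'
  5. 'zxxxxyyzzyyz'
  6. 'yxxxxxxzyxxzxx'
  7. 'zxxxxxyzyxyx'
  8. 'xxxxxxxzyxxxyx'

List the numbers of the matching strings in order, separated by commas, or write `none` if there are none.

1 → match
2 → no match
3 → no match
4 → no match
5 → match
6 → no match
7 → no match
8 → no match

1, 5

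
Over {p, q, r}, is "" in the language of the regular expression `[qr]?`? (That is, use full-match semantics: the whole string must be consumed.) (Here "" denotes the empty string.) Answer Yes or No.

Yes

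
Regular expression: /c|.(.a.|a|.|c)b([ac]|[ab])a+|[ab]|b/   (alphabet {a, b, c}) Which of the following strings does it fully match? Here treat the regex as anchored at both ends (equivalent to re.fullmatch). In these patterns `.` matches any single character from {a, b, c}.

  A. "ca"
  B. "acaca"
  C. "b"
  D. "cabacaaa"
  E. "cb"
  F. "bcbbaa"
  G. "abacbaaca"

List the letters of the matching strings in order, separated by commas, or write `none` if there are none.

A → no match
B → no match
C → match
D → no match
E → no match
F → match
G → no match

C, F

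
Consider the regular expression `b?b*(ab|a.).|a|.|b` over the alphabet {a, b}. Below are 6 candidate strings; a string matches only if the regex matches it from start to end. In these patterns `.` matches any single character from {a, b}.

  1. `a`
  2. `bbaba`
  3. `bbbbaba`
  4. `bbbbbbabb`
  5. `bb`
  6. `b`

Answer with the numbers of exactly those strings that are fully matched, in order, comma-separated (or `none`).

1 → match
2 → match
3 → match
4 → match
5 → no match
6 → match

1, 2, 3, 4, 6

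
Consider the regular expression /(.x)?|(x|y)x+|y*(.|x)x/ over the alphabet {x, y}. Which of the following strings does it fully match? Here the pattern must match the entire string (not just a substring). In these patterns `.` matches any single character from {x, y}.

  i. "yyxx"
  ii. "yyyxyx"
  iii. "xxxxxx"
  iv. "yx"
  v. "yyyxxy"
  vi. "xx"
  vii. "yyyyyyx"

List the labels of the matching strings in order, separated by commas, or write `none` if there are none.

i, iii, iv, vi, vii

i. "yyxx" → match
ii. "yyyxyx" → no match
iii. "xxxxxx" → match
iv. "yx" → match
v. "yyyxxy" → no match
vi. "xx" → match
vii. "yyyyyyx" → match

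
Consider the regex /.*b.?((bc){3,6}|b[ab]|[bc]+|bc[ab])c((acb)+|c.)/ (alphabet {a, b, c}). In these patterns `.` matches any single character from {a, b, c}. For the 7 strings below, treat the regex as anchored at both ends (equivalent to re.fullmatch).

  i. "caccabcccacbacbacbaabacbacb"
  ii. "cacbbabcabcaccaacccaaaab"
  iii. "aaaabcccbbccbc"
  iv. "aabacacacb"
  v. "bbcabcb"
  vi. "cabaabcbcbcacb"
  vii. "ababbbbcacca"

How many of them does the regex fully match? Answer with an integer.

2

i → no match
ii → no match
iii → no match
iv → no match
v → no match
vi → match
vii → match
Total matched: 2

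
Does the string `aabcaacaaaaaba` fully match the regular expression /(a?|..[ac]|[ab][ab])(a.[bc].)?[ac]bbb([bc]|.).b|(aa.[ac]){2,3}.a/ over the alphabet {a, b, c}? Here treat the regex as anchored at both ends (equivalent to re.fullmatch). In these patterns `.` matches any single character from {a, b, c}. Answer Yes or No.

Yes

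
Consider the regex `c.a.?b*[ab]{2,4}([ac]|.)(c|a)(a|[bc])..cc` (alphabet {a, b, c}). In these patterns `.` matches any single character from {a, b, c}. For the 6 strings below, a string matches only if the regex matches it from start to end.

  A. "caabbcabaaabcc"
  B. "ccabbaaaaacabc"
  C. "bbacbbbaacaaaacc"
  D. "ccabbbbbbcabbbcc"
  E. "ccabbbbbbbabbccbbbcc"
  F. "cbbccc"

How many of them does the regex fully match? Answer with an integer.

A → no match
B → no match — must end with "cc"
C → no match — must start with "c"
D → match
E → match
F → no match
Total matched: 2

2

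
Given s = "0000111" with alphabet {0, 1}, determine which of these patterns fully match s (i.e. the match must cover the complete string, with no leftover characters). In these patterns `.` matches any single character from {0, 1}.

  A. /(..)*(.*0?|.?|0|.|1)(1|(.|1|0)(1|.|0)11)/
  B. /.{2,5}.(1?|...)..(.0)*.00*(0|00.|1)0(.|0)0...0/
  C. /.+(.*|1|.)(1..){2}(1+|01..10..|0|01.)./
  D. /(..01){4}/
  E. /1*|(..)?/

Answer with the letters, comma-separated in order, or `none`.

A → match
B → no match — must end with "0"
C → no match
D → no match — must end with "01"
E → no match

A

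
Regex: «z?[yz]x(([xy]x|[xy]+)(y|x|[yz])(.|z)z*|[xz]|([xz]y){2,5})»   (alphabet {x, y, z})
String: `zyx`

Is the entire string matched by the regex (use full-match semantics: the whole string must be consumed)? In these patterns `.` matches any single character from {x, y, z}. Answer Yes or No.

No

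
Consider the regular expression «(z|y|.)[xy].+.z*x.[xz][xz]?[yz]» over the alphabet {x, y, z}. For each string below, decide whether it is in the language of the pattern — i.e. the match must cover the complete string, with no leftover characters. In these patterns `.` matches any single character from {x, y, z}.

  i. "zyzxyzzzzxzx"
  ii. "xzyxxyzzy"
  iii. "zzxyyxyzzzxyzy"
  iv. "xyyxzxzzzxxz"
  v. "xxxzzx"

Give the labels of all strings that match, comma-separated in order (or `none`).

i. "zyzxyzzzzxzx" → no match
ii. "xzyxxyzzy" → no match
iii → no match
iv. "xyyxzxzzzxxz" → no match
v. "xxxzzx" → no match

none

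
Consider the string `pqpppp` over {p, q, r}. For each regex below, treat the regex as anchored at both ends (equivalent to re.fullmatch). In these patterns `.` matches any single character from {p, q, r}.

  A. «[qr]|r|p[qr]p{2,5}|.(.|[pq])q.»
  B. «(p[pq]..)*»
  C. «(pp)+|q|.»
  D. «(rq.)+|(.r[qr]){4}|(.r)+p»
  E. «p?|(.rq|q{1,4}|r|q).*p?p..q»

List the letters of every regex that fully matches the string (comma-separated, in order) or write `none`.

A

A → match
B → no match
C → no match
D → no match
E → no match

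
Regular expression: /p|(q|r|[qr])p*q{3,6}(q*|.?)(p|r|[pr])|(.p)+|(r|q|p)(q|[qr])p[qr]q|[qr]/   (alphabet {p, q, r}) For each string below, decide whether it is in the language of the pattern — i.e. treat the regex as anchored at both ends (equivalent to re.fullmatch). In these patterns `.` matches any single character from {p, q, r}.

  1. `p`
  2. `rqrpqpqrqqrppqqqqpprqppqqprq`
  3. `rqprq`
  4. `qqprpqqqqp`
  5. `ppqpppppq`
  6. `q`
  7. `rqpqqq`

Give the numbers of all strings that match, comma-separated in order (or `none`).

1, 3, 6

1. `p` → match
2 → no match
3. `rqprq` → match
4. `qqprpqqqqp` → no match
5. `ppqpppppq` → no match
6. `q` → match
7. `rqpqqq` → no match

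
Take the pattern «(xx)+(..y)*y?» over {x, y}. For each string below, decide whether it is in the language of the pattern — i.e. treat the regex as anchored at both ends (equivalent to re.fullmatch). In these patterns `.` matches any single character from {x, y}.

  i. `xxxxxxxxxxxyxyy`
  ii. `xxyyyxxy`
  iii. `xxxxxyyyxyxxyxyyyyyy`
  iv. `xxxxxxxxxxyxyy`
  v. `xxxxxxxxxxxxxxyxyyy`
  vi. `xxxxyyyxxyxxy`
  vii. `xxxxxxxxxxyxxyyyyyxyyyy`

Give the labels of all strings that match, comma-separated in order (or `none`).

ii, iii, iv, v, vi, vii

i → no match
ii → match
iii → match
iv → match
v → match
vi → match
vii → match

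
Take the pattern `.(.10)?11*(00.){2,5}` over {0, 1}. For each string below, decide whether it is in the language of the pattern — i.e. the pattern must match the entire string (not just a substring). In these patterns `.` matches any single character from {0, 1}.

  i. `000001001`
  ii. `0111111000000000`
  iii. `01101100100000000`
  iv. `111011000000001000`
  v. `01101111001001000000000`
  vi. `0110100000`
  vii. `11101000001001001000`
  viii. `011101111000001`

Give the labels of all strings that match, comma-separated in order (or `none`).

i → no match
ii → match
iii → no match
iv → match
v → match
vi → no match
vii → match
viii → no match

ii, iv, v, vii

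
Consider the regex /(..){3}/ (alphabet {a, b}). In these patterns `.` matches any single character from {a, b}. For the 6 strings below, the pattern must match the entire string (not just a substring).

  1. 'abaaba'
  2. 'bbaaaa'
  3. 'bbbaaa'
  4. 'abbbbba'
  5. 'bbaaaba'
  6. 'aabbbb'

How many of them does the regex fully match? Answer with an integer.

4

1 → match
2 → match
3 → match
4 → no match
5 → no match
6 → match
Total matched: 4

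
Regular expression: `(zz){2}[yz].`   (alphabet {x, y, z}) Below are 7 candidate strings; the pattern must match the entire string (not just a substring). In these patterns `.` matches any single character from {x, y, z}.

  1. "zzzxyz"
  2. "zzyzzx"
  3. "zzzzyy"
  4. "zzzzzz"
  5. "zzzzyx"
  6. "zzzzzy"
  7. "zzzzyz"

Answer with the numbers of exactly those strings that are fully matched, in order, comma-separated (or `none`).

3, 4, 5, 6, 7

1 → no match
2 → no match
3 → match
4 → match
5 → match
6 → match
7 → match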